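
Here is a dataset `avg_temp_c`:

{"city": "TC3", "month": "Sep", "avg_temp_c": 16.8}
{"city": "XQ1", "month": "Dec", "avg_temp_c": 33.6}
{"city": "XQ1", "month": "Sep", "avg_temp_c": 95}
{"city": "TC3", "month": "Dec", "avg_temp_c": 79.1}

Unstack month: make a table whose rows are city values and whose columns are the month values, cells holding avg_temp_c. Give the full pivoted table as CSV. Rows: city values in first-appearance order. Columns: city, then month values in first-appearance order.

city,Sep,Dec
TC3,16.8,79.1
XQ1,95,33.6

Columns: city plus the 2 distinct month values (Sep, Dec).
For example, row TC3 column Sep takes avg_temp_c=16.8 from the long row (TC3, Sep).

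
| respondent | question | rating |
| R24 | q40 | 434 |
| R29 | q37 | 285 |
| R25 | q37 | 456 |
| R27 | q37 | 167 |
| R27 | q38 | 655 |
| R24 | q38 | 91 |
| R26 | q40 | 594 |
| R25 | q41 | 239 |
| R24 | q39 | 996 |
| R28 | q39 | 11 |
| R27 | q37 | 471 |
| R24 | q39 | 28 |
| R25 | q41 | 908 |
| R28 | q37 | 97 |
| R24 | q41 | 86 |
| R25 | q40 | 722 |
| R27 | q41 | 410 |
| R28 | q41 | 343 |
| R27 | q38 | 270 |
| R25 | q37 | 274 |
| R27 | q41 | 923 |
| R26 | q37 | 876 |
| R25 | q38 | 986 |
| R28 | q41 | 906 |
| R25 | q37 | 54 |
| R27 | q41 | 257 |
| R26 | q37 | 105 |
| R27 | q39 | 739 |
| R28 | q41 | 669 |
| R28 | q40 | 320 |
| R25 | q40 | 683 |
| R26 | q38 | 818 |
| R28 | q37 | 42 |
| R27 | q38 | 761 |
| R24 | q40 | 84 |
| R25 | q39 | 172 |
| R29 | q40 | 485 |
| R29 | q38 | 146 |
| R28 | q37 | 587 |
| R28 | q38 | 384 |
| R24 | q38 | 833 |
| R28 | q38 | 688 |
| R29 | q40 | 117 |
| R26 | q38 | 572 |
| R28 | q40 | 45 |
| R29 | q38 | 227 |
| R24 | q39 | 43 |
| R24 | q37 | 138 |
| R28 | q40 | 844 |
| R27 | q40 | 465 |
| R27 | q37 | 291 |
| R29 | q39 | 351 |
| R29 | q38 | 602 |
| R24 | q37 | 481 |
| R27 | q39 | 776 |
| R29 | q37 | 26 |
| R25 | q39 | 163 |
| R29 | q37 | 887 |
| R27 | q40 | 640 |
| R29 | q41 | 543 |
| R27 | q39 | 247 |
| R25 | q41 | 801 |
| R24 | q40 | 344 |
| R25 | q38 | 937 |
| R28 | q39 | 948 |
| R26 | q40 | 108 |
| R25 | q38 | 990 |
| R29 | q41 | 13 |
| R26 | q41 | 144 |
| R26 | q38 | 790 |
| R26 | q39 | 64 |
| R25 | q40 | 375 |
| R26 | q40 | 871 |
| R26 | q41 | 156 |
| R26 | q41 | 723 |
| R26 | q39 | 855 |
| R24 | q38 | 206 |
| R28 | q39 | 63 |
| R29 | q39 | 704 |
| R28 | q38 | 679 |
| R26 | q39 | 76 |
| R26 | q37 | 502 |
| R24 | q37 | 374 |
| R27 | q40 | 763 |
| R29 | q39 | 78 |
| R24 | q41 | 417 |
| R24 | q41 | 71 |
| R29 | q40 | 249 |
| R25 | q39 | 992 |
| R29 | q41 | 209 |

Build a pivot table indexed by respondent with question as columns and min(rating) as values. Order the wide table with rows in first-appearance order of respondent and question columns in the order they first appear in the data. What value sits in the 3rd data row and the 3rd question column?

937

With rows in first-appearance order of respondent, row 3 is respondent=R25. question columns in first-appearance order: q40, q37, q38, q41, q39; column 3 is q38.
Long rows with respondent=R25, question=q38: min(986, 937, 990) = 937.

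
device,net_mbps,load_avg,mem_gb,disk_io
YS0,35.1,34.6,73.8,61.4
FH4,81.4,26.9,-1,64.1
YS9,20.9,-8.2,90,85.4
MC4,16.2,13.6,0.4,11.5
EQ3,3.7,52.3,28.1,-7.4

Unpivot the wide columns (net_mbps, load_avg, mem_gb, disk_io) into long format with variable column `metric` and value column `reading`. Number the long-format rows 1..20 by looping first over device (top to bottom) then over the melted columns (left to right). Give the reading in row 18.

52.3

20 rows total (5 × 4). Row 18: index ⌊(18-1)/4⌋ = 4 into device → EQ3; (18-1) mod 4 = 1 into the melted columns → load_avg.
So row 18 is (EQ3, load_avg, 52.3); reading = 52.3.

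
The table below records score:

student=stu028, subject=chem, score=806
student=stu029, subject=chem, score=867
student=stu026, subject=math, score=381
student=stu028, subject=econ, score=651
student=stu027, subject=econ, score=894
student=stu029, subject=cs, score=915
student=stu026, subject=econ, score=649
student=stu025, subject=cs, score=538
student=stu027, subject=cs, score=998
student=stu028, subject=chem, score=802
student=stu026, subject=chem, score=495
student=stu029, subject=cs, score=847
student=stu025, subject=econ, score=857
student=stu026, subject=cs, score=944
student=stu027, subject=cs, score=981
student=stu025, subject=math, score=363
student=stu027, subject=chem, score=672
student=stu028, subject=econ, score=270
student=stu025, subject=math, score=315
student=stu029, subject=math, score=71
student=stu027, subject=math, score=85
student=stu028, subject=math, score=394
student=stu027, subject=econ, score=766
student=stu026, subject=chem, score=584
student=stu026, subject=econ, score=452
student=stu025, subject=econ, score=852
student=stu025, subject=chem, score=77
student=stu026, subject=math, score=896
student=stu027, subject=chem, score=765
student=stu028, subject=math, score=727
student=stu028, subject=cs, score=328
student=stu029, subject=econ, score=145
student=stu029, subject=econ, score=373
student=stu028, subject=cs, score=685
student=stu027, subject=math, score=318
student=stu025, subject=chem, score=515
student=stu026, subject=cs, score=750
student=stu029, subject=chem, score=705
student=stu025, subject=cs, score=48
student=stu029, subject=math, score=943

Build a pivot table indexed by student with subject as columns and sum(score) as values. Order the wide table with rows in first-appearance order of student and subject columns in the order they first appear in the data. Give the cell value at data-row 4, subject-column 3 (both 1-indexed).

With rows in first-appearance order of student, row 4 is student=stu027. subject columns in first-appearance order: chem, math, econ, cs; column 3 is econ.
Long rows with student=stu027, subject=econ: 894 + 766 = 1660.

1660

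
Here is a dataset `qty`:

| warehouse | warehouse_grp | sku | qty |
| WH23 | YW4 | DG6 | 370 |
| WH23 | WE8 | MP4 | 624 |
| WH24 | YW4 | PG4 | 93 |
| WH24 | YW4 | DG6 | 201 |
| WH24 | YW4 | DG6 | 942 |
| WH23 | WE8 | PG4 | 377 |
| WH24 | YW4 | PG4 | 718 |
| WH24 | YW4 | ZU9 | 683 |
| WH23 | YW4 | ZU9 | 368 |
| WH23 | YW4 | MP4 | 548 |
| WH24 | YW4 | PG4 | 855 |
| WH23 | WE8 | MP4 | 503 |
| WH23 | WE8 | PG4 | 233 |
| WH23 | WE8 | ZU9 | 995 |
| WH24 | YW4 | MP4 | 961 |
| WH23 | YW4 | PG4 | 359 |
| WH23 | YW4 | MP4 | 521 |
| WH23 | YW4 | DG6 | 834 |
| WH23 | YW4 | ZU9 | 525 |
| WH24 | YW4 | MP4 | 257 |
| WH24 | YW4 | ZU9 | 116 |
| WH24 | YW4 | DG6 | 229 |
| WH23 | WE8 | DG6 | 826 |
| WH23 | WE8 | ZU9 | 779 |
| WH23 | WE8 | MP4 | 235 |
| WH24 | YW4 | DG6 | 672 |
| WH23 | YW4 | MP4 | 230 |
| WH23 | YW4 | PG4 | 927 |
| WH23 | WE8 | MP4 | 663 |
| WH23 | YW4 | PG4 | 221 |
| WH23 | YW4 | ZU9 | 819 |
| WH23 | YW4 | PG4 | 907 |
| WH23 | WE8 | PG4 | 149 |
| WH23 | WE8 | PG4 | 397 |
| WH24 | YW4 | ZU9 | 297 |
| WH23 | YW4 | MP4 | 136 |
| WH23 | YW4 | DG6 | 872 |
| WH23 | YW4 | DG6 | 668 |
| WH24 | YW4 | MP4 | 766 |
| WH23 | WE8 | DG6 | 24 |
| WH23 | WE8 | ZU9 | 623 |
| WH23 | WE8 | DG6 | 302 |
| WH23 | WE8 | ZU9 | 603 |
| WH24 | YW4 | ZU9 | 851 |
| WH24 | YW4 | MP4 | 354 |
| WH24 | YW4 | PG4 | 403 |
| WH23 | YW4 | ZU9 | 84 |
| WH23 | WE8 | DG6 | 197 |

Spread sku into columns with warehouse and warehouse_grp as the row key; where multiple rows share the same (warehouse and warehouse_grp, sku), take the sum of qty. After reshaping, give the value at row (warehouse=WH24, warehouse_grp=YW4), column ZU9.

1947

Rows with warehouse=WH24, warehouse_grp=YW4 and sku=ZU9: qty values are 683, 116, 297, 851.
683 + 116 + 297 + 851 = 1947.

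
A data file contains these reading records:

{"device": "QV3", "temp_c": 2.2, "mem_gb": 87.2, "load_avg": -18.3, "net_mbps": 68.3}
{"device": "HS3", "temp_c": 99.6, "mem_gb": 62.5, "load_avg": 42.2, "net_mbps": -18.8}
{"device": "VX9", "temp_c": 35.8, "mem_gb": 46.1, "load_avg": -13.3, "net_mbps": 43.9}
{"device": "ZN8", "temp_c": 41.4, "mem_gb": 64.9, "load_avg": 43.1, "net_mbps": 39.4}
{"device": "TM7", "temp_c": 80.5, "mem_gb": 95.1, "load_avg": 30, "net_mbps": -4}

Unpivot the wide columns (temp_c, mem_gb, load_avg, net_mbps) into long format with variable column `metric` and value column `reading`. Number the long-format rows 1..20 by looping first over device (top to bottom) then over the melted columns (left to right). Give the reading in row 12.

43.9

20 rows total (5 × 4). Row 12: index ⌊(12-1)/4⌋ = 2 into device → VX9; (12-1) mod 4 = 3 into the melted columns → net_mbps.
So row 12 is (VX9, net_mbps, 43.9); reading = 43.9.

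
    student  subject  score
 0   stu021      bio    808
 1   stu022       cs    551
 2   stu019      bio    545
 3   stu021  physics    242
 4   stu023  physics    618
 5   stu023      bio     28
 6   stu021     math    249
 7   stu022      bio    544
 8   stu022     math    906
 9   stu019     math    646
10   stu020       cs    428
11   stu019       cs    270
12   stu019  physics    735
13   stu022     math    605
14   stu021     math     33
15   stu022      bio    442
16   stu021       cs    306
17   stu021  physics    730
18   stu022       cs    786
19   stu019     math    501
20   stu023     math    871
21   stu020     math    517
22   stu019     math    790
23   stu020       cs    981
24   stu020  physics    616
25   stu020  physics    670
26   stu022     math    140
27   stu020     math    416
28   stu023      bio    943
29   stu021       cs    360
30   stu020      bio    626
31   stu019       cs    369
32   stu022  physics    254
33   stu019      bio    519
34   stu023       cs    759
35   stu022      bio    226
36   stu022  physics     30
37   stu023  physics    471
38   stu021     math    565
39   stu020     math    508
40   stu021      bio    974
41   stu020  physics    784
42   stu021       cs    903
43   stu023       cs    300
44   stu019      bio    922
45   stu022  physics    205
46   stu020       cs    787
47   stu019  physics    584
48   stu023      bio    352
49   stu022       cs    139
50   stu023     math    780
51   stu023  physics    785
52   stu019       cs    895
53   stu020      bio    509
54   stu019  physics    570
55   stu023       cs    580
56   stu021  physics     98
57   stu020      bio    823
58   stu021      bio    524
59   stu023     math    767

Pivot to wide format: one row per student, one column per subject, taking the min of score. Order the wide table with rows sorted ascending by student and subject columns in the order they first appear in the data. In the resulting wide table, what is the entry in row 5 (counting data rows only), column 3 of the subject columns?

With rows sorted ascending by student, row 5 is student=stu023. subject columns in first-appearance order: bio, cs, physics, math; column 3 is physics.
Long rows with student=stu023, subject=physics: min(618, 471, 785) = 471.

471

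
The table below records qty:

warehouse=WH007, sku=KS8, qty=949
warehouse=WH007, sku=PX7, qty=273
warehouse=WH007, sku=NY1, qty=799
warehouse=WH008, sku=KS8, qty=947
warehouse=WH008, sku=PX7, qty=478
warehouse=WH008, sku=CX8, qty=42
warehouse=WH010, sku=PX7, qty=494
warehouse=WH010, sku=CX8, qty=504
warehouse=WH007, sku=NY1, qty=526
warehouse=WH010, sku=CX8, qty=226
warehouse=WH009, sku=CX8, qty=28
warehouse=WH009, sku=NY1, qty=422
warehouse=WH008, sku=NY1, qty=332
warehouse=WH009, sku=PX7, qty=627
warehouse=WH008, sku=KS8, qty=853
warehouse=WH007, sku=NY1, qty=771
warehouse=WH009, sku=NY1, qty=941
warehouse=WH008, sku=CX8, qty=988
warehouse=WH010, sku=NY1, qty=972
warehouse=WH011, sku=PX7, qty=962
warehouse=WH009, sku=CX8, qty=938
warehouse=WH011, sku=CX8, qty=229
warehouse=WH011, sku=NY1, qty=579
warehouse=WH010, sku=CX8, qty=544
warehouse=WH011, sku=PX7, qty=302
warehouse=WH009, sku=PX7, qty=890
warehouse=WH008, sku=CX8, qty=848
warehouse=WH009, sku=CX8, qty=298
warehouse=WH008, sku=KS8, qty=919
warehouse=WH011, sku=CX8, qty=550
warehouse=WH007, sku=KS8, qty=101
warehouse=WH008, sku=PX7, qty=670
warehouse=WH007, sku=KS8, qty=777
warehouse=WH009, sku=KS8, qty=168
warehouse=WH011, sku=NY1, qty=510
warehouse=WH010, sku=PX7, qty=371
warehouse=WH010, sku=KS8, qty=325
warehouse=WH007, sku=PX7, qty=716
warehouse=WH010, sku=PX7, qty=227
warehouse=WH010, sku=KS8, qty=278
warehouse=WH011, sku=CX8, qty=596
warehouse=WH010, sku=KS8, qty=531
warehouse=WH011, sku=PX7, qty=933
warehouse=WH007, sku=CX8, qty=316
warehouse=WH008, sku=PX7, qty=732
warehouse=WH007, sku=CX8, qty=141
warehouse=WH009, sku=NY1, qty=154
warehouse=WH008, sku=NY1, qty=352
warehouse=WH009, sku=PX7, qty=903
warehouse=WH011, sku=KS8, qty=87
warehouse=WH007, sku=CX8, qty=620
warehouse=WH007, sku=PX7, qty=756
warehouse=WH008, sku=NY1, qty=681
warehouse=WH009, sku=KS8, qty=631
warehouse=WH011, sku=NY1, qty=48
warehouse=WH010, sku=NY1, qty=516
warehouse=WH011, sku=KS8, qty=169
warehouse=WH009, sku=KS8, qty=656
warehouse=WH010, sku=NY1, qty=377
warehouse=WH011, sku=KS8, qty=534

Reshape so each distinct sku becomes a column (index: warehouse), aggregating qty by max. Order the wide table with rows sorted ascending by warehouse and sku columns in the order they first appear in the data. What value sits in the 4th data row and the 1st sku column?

With rows sorted ascending by warehouse, row 4 is warehouse=WH010. sku columns in first-appearance order: KS8, PX7, NY1, CX8; column 1 is KS8.
Long rows with warehouse=WH010, sku=KS8: max(325, 278, 531) = 531.

531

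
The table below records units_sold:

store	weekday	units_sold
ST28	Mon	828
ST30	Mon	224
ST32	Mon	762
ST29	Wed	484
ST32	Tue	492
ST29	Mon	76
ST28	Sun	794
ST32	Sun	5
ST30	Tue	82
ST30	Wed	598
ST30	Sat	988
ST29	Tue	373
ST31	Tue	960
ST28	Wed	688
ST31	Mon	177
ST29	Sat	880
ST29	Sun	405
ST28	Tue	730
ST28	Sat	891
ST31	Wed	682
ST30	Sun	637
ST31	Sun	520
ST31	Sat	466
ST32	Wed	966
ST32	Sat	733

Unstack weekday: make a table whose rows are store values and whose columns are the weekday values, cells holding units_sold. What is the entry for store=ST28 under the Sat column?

Wide layout: rows indexed by store, columns are the 5 distinct weekday values (Mon, Wed, Tue, Sun, Sat).
Cell (store=ST28, weekday=Sat) draws from the long row where store=ST28 and weekday=Sat, which has units_sold=891.

891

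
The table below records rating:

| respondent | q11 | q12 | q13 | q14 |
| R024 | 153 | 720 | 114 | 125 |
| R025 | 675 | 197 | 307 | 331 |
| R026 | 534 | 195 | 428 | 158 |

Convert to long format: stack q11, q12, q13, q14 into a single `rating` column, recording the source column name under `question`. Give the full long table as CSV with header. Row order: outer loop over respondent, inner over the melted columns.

Each (respondent, column) pair becomes one row: 3 × 4 = 12 rows.
For example, (R024, q11) → rating=153.

respondent,question,rating
R024,q11,153
R024,q12,720
R024,q13,114
R024,q14,125
R025,q11,675
R025,q12,197
R025,q13,307
R025,q14,331
R026,q11,534
R026,q12,195
R026,q13,428
R026,q14,158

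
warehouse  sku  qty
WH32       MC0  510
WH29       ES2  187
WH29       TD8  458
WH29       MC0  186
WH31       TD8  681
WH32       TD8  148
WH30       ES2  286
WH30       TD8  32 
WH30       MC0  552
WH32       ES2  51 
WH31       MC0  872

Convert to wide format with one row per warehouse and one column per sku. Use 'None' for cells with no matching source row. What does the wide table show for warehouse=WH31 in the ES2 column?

No long-format row has warehouse=WH31 and sku=ES2, so the cell is None.

None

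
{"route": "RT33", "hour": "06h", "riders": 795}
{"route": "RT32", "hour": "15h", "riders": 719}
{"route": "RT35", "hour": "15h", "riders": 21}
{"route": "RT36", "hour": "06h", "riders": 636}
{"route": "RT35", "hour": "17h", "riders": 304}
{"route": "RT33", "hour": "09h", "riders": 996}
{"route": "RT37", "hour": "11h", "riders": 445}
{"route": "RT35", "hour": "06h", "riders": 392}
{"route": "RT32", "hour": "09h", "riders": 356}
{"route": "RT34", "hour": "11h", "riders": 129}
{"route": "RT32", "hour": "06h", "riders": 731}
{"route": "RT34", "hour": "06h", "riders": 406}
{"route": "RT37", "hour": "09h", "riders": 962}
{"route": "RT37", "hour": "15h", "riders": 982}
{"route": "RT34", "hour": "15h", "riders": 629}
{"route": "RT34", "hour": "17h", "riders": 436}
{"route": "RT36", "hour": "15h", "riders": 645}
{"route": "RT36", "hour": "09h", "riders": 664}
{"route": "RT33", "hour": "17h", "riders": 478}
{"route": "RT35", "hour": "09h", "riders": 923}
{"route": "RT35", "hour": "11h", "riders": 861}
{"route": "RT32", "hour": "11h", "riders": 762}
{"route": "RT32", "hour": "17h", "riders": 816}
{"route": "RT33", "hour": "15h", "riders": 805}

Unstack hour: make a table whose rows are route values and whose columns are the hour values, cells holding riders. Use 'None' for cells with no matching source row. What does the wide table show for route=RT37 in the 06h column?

None

No long-format row has route=RT37 and hour=06h, so the cell is None.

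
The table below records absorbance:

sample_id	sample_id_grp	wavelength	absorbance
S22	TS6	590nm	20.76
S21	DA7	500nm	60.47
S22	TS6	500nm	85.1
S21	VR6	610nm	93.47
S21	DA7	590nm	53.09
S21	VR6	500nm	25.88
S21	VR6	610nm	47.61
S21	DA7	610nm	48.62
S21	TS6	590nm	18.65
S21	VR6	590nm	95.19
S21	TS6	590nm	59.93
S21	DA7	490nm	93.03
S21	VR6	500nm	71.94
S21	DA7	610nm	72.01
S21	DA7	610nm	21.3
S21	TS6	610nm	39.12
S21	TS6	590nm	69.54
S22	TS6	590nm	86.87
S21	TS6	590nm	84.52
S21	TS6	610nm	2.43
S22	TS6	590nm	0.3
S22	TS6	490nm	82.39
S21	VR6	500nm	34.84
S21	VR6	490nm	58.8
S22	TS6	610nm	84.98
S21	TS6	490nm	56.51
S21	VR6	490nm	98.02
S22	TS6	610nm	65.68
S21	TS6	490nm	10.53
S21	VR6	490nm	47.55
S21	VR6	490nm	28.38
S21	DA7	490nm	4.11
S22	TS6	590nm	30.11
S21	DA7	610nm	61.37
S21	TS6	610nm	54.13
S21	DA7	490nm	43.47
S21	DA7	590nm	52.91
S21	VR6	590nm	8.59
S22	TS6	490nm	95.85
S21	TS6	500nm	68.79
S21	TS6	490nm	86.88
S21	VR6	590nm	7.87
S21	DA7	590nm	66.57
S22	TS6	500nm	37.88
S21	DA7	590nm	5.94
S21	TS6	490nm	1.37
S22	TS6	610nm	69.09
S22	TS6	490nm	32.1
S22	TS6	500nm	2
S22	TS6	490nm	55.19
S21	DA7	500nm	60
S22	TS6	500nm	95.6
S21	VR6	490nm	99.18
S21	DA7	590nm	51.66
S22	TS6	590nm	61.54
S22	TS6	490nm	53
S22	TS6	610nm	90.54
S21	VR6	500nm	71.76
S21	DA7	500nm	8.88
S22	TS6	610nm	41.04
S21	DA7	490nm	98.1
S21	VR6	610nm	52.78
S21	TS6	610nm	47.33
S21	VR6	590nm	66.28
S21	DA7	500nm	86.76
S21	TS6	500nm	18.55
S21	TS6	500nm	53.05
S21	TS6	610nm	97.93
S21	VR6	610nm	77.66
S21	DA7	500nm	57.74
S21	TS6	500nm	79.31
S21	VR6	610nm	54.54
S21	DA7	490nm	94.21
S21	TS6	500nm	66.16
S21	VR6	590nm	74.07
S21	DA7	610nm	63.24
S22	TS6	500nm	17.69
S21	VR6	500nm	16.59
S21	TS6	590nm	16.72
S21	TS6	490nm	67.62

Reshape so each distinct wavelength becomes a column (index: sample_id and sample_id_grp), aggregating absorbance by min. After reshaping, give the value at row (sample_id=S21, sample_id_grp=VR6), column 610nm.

Rows with sample_id=S21, sample_id_grp=VR6 and wavelength=610nm: absorbance values are 93.47, 47.61, 52.78, 77.66, 54.54.
min(93.47, 47.61, 52.78, 77.66, 54.54) = 47.61.

47.61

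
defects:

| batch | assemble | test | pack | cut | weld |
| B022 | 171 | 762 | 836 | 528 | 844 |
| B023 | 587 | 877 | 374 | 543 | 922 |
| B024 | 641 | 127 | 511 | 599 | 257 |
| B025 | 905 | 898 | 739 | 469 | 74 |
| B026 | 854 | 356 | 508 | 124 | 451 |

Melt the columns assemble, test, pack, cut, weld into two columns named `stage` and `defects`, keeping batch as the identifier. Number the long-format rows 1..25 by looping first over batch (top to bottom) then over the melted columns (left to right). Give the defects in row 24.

25 rows total (5 × 5). Row 24: index ⌊(24-1)/5⌋ = 4 into batch → B026; (24-1) mod 5 = 3 into the melted columns → cut.
So row 24 is (B026, cut, 124); defects = 124.

124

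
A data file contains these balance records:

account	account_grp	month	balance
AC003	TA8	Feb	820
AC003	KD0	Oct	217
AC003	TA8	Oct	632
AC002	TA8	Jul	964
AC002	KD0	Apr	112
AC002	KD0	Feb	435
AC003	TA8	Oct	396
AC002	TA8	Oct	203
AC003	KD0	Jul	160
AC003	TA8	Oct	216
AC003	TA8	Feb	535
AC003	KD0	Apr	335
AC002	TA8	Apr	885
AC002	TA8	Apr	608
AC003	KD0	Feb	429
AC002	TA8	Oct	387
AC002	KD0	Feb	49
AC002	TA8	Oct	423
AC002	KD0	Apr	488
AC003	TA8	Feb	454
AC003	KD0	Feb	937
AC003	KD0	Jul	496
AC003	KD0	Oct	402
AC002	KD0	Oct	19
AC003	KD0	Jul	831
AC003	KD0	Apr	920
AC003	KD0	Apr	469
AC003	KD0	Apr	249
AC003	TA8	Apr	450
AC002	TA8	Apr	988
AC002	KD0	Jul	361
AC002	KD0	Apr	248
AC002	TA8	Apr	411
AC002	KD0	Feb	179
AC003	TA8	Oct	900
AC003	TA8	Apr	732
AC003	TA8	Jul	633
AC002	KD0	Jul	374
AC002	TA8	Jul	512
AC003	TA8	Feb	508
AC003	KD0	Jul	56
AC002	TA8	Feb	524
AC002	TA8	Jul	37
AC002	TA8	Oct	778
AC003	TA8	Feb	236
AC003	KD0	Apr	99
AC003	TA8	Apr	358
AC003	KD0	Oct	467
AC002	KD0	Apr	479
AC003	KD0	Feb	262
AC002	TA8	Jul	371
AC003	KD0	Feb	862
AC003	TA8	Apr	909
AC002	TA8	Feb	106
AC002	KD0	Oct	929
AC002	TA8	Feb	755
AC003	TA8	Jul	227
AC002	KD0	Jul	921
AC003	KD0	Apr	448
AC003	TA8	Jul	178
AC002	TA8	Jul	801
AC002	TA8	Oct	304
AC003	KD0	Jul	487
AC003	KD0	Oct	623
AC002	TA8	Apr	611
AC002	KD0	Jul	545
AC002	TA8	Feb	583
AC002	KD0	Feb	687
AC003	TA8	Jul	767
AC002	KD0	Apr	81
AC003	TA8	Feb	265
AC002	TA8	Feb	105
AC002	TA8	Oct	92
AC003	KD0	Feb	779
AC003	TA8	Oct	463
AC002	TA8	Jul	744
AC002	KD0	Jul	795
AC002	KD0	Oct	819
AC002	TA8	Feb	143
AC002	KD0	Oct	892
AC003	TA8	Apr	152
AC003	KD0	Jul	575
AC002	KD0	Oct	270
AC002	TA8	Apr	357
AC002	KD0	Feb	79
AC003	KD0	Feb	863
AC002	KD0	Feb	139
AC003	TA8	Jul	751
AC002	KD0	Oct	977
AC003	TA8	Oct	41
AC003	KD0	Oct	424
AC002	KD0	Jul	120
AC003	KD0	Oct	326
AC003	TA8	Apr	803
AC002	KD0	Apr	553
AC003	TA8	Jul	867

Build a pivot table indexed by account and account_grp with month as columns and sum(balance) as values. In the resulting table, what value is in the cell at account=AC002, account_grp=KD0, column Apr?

1961

Rows with account=AC002, account_grp=KD0 and month=Apr: balance values are 112, 488, 248, 479, 81, 553.
112 + 488 + 248 + 479 + 81 + 553 = 1961.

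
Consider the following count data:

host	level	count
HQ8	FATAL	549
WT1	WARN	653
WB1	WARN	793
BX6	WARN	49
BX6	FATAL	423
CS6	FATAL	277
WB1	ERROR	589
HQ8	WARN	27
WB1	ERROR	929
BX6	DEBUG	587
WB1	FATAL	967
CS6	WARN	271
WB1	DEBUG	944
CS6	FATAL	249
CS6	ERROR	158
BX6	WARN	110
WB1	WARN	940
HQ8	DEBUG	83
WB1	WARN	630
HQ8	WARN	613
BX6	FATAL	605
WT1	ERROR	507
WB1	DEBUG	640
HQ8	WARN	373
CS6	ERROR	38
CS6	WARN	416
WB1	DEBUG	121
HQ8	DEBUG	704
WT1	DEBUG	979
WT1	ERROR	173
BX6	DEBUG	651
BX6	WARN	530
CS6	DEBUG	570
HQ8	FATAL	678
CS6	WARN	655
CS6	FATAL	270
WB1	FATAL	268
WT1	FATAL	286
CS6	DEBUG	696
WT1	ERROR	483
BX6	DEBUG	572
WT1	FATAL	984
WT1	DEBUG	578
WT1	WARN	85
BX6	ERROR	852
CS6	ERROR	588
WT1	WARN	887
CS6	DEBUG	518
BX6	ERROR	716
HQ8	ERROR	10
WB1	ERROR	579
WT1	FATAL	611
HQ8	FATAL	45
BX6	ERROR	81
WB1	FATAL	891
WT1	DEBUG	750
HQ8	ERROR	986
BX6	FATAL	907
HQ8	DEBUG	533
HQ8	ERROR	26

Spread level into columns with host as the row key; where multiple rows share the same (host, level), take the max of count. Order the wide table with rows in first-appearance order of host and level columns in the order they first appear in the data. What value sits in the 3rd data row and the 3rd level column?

With rows in first-appearance order of host, row 3 is host=WB1. level columns in first-appearance order: FATAL, WARN, ERROR, DEBUG; column 3 is ERROR.
Long rows with host=WB1, level=ERROR: max(589, 929, 579) = 929.

929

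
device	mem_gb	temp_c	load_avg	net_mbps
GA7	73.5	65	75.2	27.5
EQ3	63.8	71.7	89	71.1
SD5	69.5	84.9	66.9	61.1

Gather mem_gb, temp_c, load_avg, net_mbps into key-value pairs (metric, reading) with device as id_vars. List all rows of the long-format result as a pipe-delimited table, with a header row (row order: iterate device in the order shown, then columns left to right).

| device | metric | reading |
| GA7 | mem_gb | 73.5 |
| GA7 | temp_c | 65 |
| GA7 | load_avg | 75.2 |
| GA7 | net_mbps | 27.5 |
| EQ3 | mem_gb | 63.8 |
| EQ3 | temp_c | 71.7 |
| EQ3 | load_avg | 89 |
| EQ3 | net_mbps | 71.1 |
| SD5 | mem_gb | 69.5 |
| SD5 | temp_c | 84.9 |
| SD5 | load_avg | 66.9 |
| SD5 | net_mbps | 61.1 |

Each (device, column) pair becomes one row: 3 × 4 = 12 rows.
For example, (GA7, mem_gb) → reading=73.5.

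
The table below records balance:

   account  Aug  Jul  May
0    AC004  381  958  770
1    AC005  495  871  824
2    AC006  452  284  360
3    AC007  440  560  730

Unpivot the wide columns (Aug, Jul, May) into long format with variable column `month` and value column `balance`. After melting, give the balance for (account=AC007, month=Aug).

440

Unpivoting turns each (account, wide-column) pair into one long row.
The wide cell at row AC007, column Aug holds 440, so the long row (AC007, Aug) has balance=440.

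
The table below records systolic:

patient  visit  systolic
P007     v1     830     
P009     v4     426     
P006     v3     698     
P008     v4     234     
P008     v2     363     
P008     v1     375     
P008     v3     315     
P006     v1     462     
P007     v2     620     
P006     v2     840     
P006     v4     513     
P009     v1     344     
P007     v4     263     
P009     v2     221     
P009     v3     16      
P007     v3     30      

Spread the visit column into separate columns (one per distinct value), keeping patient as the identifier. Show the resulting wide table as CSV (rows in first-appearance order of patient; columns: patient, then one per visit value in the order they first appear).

Columns: patient plus the 4 distinct visit values (v1, v4, v3, v2).
For example, row P007 column v1 takes systolic=830 from the long row (P007, v1).

patient,v1,v4,v3,v2
P007,830,263,30,620
P009,344,426,16,221
P006,462,513,698,840
P008,375,234,315,363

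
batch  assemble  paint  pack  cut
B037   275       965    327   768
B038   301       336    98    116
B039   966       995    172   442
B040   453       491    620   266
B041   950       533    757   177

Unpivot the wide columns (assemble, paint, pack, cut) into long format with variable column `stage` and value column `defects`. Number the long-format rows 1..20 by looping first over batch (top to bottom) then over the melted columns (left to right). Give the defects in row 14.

20 rows total (5 × 4). Row 14: index ⌊(14-1)/4⌋ = 3 into batch → B040; (14-1) mod 4 = 1 into the melted columns → paint.
So row 14 is (B040, paint, 491); defects = 491.

491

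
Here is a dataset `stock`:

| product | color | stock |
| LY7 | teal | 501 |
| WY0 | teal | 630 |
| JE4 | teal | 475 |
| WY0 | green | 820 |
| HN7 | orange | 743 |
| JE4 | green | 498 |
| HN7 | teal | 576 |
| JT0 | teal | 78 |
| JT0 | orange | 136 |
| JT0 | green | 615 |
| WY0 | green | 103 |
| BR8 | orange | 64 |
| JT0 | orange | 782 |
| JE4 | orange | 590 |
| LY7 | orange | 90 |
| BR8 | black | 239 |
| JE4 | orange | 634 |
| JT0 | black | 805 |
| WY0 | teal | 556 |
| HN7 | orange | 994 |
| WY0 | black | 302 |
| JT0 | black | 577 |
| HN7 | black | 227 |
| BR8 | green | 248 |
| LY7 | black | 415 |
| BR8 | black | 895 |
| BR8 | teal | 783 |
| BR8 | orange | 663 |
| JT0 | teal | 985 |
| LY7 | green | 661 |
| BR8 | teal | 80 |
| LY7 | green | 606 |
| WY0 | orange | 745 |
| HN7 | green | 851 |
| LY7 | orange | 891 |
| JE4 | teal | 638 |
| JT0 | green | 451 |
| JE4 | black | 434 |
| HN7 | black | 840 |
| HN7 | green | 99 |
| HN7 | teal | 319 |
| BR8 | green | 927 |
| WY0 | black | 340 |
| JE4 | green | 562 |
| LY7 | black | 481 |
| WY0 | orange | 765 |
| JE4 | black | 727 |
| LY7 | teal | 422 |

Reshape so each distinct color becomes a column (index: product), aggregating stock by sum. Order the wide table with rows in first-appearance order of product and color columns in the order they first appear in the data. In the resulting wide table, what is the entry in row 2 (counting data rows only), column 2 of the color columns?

923

With rows in first-appearance order of product, row 2 is product=WY0. color columns in first-appearance order: teal, green, orange, black; column 2 is green.
Long rows with product=WY0, color=green: 820 + 103 = 923.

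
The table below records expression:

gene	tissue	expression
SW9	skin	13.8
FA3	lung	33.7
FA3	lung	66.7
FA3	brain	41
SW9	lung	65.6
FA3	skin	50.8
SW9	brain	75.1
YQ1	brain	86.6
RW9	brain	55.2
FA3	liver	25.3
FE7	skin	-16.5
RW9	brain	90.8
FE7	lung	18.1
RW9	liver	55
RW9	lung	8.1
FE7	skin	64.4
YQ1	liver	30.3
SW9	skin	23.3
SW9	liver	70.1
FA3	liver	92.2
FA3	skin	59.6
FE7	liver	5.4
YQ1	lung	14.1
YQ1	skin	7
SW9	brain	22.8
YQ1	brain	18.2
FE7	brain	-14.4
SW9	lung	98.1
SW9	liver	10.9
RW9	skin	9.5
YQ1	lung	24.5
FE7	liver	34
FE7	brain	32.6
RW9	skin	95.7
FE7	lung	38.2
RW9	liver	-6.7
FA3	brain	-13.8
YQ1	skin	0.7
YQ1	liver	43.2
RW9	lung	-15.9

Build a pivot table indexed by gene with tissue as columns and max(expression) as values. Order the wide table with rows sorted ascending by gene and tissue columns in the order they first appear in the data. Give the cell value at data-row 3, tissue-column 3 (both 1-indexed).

With rows sorted ascending by gene, row 3 is gene=RW9. tissue columns in first-appearance order: skin, lung, brain, liver; column 3 is brain.
Long rows with gene=RW9, tissue=brain: max(55.2, 90.8) = 90.8.

90.8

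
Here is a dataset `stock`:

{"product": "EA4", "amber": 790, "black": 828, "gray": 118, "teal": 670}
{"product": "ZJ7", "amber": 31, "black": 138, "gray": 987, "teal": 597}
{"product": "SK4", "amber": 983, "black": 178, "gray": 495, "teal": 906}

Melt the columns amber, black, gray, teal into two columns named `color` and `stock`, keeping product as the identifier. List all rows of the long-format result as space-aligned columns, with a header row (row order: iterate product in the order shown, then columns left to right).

Each (product, column) pair becomes one row: 3 × 4 = 12 rows.
For example, (EA4, amber) → stock=790.

product  color  stock
EA4      amber  790  
EA4      black  828  
EA4      gray   118  
EA4      teal   670  
ZJ7      amber  31   
ZJ7      black  138  
ZJ7      gray   987  
ZJ7      teal   597  
SK4      amber  983  
SK4      black  178  
SK4      gray   495  
SK4      teal   906  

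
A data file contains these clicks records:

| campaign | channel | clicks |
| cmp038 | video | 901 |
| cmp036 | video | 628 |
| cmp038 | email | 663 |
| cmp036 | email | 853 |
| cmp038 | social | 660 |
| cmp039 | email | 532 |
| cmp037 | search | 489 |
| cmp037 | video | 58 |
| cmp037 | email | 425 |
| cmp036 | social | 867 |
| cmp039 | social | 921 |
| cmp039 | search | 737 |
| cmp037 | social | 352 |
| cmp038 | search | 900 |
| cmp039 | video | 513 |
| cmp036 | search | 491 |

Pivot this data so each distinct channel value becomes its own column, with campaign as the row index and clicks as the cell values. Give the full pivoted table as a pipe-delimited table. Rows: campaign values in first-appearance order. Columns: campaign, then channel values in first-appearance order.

Columns: campaign plus the 4 distinct channel values (video, email, social, search).
For example, row cmp038 column video takes clicks=901 from the long row (cmp038, video).

| campaign | video | email | social | search |
| cmp038 | 901 | 663 | 660 | 900 |
| cmp036 | 628 | 853 | 867 | 491 |
| cmp039 | 513 | 532 | 921 | 737 |
| cmp037 | 58 | 425 | 352 | 489 |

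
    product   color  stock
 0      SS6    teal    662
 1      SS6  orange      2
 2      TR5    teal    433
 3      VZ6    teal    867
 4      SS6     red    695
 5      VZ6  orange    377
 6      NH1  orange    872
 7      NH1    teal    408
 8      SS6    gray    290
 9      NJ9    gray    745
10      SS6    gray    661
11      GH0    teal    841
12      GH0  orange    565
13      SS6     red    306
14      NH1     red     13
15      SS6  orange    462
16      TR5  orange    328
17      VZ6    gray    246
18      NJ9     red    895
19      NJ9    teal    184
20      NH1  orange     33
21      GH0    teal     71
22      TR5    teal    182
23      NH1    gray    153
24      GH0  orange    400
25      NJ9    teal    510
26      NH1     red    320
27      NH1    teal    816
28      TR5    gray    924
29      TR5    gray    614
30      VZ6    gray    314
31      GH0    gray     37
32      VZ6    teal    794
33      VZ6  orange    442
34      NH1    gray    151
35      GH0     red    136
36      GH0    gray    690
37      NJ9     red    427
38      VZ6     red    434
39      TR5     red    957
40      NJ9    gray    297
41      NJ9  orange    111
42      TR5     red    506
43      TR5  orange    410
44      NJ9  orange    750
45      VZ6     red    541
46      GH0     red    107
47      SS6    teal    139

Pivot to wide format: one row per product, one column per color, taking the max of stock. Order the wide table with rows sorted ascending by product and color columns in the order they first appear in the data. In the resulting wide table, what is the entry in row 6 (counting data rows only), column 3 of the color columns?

541

With rows sorted ascending by product, row 6 is product=VZ6. color columns in first-appearance order: teal, orange, red, gray; column 3 is red.
Long rows with product=VZ6, color=red: max(434, 541) = 541.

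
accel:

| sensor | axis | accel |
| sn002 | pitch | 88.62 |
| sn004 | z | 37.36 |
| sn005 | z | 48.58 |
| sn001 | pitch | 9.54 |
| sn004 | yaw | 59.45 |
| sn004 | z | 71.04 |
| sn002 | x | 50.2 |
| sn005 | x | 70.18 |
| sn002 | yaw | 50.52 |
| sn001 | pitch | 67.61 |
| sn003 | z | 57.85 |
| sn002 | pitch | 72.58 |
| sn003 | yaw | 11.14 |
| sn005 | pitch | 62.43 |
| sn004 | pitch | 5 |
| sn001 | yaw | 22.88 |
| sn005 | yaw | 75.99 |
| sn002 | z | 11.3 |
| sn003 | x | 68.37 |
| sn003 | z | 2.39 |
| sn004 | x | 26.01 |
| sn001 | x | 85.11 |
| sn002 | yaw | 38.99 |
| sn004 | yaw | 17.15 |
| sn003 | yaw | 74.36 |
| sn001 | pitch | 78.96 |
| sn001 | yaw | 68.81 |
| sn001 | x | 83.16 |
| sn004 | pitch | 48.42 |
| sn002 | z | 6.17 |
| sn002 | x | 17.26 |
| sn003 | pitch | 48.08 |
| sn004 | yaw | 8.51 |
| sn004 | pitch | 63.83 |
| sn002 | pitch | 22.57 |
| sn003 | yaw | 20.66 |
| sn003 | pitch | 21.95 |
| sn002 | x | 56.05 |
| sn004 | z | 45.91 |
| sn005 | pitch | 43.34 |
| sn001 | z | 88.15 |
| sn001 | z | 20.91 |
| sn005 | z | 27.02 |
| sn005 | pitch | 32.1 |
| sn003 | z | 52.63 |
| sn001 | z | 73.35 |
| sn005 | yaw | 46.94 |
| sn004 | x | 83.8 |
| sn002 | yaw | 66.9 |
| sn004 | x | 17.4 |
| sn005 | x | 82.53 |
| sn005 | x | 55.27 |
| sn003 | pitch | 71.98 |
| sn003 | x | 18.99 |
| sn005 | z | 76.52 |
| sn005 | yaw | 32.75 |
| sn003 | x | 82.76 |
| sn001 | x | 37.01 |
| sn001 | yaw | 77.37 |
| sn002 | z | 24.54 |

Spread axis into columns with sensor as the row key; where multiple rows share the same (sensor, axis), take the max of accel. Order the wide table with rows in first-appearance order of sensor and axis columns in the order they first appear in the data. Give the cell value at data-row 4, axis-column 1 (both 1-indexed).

With rows in first-appearance order of sensor, row 4 is sensor=sn001. axis columns in first-appearance order: pitch, z, yaw, x; column 1 is pitch.
Long rows with sensor=sn001, axis=pitch: max(9.54, 67.61, 78.96) = 78.96.

78.96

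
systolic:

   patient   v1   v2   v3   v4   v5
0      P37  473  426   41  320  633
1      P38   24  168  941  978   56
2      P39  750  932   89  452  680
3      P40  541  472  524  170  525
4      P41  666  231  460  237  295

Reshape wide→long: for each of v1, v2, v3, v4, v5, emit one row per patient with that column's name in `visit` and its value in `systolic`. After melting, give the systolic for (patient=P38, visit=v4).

978

Unpivoting turns each (patient, wide-column) pair into one long row.
The wide cell at row P38, column v4 holds 978, so the long row (P38, v4) has systolic=978.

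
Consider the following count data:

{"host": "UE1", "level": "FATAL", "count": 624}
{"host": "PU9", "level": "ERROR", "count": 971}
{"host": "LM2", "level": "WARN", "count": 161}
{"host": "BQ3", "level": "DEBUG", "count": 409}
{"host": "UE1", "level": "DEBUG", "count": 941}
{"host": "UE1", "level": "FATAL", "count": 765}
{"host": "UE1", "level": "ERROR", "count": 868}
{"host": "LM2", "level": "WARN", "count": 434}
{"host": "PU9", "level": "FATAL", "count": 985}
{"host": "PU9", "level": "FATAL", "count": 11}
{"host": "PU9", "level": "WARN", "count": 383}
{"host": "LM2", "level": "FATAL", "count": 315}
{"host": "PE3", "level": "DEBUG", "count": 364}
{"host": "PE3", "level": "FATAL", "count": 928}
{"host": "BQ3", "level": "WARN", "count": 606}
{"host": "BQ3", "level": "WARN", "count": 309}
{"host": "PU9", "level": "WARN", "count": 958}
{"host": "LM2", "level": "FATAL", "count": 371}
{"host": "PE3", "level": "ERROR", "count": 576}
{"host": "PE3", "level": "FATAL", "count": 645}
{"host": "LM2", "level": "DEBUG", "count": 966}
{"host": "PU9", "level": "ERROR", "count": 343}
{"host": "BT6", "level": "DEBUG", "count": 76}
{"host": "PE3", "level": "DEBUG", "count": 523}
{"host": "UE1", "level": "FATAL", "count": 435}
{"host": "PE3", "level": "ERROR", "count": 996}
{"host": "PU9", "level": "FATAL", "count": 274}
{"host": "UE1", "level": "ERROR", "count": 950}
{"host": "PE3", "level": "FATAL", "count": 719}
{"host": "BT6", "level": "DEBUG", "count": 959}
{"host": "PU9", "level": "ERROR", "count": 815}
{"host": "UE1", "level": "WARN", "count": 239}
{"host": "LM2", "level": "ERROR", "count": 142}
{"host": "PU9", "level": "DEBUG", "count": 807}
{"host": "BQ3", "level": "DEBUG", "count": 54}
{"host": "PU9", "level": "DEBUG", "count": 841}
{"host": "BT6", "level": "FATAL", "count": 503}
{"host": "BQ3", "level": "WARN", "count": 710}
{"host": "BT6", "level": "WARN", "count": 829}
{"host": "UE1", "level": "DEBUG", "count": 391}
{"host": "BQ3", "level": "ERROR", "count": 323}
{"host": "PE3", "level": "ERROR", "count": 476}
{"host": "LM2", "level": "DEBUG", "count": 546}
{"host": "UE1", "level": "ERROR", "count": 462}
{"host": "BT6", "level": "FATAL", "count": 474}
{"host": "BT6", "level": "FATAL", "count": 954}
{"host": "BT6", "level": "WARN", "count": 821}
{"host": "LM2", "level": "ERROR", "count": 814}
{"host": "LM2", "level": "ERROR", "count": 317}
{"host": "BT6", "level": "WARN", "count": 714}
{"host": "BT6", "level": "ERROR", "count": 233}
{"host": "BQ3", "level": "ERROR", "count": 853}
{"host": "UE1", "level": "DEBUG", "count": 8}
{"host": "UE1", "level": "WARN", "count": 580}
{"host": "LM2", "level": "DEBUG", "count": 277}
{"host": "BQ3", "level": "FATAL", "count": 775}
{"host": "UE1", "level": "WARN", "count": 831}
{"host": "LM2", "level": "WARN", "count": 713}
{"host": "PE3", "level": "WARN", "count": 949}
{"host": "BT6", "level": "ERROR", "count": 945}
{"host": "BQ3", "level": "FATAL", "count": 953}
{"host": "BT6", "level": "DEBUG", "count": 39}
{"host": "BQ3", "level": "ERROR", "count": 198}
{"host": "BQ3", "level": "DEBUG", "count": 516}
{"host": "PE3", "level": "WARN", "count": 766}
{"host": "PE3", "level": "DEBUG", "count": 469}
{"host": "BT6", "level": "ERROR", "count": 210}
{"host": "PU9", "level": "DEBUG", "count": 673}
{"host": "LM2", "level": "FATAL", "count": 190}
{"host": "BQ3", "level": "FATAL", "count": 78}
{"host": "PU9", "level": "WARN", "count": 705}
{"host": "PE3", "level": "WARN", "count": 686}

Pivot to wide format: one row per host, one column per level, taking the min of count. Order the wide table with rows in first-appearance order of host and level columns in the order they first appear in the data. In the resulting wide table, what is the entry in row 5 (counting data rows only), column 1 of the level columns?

645

With rows in first-appearance order of host, row 5 is host=PE3. level columns in first-appearance order: FATAL, ERROR, WARN, DEBUG; column 1 is FATAL.
Long rows with host=PE3, level=FATAL: min(928, 645, 719) = 645.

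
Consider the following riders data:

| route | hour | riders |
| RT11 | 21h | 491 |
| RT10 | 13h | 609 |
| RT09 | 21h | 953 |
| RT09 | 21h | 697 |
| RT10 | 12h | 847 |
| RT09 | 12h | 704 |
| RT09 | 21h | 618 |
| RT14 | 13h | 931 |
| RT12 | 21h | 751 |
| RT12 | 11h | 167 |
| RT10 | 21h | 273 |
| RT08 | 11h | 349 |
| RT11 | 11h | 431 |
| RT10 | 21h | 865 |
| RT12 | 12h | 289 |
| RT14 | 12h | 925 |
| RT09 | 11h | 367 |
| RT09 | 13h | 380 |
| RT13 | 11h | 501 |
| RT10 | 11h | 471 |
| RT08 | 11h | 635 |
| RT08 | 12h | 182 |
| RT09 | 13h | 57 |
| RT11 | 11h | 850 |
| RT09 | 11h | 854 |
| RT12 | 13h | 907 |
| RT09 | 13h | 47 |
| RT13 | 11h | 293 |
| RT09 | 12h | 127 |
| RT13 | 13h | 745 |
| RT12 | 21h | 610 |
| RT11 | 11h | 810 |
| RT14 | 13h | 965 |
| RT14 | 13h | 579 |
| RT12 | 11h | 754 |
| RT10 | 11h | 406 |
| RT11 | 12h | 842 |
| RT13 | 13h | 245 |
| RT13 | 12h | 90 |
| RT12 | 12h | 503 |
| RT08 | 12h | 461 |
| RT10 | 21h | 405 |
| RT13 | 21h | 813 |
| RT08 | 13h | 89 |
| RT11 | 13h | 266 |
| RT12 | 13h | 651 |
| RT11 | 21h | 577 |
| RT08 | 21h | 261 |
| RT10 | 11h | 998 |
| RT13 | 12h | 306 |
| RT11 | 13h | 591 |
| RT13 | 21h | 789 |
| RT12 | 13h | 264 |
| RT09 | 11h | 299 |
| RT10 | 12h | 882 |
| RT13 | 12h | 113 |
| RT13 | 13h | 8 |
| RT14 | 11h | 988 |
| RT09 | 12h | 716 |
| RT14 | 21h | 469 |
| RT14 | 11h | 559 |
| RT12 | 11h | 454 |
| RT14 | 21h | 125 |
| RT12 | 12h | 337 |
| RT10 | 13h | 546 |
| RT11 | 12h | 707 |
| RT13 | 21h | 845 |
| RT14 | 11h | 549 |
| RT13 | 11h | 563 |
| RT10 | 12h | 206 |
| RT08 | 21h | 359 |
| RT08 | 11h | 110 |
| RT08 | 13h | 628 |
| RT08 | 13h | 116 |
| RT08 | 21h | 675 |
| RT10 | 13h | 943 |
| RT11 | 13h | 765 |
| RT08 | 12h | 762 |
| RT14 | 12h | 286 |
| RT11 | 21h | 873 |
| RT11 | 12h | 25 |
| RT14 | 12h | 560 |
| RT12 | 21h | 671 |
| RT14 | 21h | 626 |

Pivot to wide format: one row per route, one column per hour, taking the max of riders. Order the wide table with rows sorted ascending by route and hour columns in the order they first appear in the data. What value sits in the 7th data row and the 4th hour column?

988

With rows sorted ascending by route, row 7 is route=RT14. hour columns in first-appearance order: 21h, 13h, 12h, 11h; column 4 is 11h.
Long rows with route=RT14, hour=11h: max(988, 559, 549) = 988.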